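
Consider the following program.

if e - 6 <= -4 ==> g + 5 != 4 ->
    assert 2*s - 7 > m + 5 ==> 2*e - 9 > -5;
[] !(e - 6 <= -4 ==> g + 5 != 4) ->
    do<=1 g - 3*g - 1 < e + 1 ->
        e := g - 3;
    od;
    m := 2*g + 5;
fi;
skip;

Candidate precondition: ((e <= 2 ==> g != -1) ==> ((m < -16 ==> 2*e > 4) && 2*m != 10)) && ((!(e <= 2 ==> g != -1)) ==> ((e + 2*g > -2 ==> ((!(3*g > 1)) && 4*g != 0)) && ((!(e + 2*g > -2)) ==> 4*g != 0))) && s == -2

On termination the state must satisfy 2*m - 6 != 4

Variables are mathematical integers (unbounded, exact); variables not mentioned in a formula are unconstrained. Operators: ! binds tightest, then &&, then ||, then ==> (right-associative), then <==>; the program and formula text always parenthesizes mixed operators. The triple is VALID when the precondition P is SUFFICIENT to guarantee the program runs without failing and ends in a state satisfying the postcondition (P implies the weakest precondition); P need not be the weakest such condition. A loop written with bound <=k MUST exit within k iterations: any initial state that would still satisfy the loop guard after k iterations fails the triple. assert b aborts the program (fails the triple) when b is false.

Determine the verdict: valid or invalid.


Working backward. After the program, the postcondition 2*m - 6 != 4 must hold; in canonical form it is 2*m != 10.
Before skip: 2*m != 10
Then branch requires (2*s > m + 12 ==> 2*e > 4) && 2*m != 10; else branch requires (e + 2*g > -2 ==> ((!(3*g > 1)) && 4*g != 0)) && ((!(e + 2*g > -2)) ==> 4*g != 0).
Before the if: ((e <= 2 ==> g != -1) ==> ((2*s > m + 12 ==> 2*e > 4) && 2*m != 10)) && ((!(e <= 2 ==> g != -1)) ==> ((e + 2*g > -2 ==> ((!(3*g > 1)) && 4*g != 0)) && ((!(e + 2*g > -2)) ==> 4*g != 0)))
The weakest precondition is ((e <= 2 ==> g != -1) ==> ((2*s > m + 12 ==> 2*e > 4) && 2*m != 10)) && ((!(e <= 2 ==> g != -1)) ==> ((e + 2*g > -2 ==> ((!(3*g > 1)) && 4*g != 0)) && ((!(e + 2*g > -2)) ==> 4*g != 0))).
Check whether ((e <= 2 ==> g != -1) ==> ((m < -16 ==> 2*e > 4) && 2*m != 10)) && ((!(e <= 2 ==> g != -1)) ==> ((e + 2*g > -2 ==> ((!(3*g > 1)) && 4*g != 0)) && ((!(e + 2*g > -2)) ==> 4*g != 0))) && s == -2 implies it.
Every state satisfying the precondition satisfies the weakest precondition: the implication holds.
Answer: valid


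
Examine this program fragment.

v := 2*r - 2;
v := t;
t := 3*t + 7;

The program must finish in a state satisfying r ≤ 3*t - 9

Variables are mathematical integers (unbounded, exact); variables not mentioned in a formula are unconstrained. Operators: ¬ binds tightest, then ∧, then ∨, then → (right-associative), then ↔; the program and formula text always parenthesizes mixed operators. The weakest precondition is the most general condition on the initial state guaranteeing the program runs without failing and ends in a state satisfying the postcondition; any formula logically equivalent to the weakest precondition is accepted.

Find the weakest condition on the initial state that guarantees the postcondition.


Working backward. After the program, r ≤ 3*t - 9 must hold.
Before t := 3*t + 7: r ≤ 9*t + 12
Before v := t: r ≤ 9*t + 12
Before v := 2*r - 2: r ≤ 9*t + 12
Answer: WP = r ≤ 9*t + 12


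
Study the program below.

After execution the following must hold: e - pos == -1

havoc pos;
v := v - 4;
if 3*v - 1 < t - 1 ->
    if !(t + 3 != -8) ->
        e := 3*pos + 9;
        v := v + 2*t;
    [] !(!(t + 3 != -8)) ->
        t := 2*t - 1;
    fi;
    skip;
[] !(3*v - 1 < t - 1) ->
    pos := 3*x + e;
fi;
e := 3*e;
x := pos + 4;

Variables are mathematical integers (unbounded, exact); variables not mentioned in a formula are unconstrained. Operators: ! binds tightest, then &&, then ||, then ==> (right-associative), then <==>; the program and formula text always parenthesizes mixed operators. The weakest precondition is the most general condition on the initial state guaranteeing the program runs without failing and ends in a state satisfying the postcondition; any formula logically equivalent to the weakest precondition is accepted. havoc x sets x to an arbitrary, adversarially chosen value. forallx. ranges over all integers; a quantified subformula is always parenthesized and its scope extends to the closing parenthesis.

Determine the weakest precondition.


Working backward. After the program, the postcondition e - pos == -1 must hold; in canonical form it is e == pos - 1.
Before x := pos + 4: e == pos - 1
Before e := 3*e: 3*e == pos - 1
Then branch requires ((!(t != -11)) ==> 8*pos == -28) && (t != -11 ==> 3*e == pos - 1); else branch requires 2*e == 3*x - 1.
Before the if: (3*v < t ==> (((!(t != -11)) ==> 8*pos == -28) && (t != -11 ==> 3*e == pos - 1))) && ((!(3*v < t)) ==> 2*e == 3*x - 1)
Before v := v - 4: (3*v < t + 12 ==> (((!(t != -11)) ==> 8*pos == -28) && (t != -11 ==> 3*e == pos - 1))) && ((!(3*v < t + 12)) ==> 2*e == 3*x - 1)
Before havoc pos: forall pos_1. ((3*v < t + 12 ==> (((!(t != -11)) ==> 8*pos_1 == -28) && (t != -11 ==> 3*e == pos_1 - 1))) && ((!(3*v < t + 12)) ==> 2*e == 3*x - 1))
Answer: WP = forall pos_1. ((3*v < t + 12 ==> (((!(t != -11)) ==> 8*pos_1 == -28) && (t != -11 ==> 3*e == pos_1 - 1))) && ((!(3*v < t + 12)) ==> 2*e == 3*x - 1))


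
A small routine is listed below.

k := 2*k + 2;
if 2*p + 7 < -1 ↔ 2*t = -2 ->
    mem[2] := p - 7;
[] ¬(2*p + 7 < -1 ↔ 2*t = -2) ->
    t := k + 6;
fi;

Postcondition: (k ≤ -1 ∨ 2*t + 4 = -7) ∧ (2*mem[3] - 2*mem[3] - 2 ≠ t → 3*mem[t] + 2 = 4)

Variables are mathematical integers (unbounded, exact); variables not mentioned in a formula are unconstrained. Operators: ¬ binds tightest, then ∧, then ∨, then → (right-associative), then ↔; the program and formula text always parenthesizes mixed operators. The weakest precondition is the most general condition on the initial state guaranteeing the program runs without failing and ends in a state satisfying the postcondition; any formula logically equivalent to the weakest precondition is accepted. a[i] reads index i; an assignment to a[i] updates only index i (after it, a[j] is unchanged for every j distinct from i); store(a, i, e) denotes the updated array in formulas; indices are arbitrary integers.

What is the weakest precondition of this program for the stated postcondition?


Working backward. After the program, the postcondition (k ≤ -1 ∨ 2*t + 4 = -7) ∧ (2*mem[3] - 2*mem[3] - 2 ≠ t → 3*mem[t] + 2 = 4) must hold; in canonical form it is (k ≤ -1 ∨ 2*t = -11) ∧ (t ≠ -2 → 3*mem[t] = 2).
Then branch requires (k ≤ -1 ∨ 2*t = -11) ∧ (t ≠ -2 → 3*store(mem, 2, p - 7)[t] = 2); else branch requires (k ≤ -1 ∨ 2*k = -23) ∧ (k ≠ -8 → 3*mem[k + 6] = 2).
Before the if: ((2*p < -8 ↔ 2*t = -2) → ((k ≤ -1 ∨ 2*t = -11) ∧ (t ≠ -2 → 3*store(mem, 2, p - 7)[t] = 2))) ∧ ((¬(2*p < -8 ↔ 2*t = -2)) → ((k ≤ -1 ∨ 2*k = -23) ∧ (k ≠ -8 → 3*mem[k + 6] = 2)))
Before k := 2*k + 2: ((2*p < -8 ↔ 2*t = -2) → ((2*k ≤ -3 ∨ 2*t = -11) ∧ (t ≠ -2 → 3*store(mem, 2, p - 7)[t] = 2))) ∧ ((¬(2*p < -8 ↔ 2*t = -2)) → ((2*k ≤ -3 ∨ 4*k = -27) ∧ (2*k ≠ -10 → 3*mem[2*k + 8] = 2)))
Answer: WP = ((2*p < -8 ↔ 2*t = -2) → ((2*k ≤ -3 ∨ 2*t = -11) ∧ (t ≠ -2 → 3*store(mem, 2, p - 7)[t] = 2))) ∧ ((¬(2*p < -8 ↔ 2*t = -2)) → ((2*k ≤ -3 ∨ 4*k = -27) ∧ (2*k ≠ -10 → 3*mem[2*k + 8] = 2)))


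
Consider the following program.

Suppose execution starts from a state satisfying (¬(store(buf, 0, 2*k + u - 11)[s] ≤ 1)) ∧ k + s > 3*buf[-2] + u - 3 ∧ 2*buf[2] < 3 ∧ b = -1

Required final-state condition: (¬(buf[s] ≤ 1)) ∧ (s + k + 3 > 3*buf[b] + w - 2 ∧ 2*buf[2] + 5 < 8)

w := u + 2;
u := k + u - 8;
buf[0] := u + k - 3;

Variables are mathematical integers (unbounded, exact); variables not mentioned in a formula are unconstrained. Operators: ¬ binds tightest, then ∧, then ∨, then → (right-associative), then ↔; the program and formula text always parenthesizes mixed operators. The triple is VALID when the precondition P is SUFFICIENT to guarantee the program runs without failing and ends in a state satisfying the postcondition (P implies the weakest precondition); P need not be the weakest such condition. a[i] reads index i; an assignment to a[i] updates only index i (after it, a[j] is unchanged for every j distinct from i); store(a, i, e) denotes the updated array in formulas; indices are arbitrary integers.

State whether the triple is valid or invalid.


Working backward. After the program, the postcondition (¬(buf[s] ≤ 1)) ∧ (s + k + 3 > 3*buf[b] + w - 2 ∧ 2*buf[2] + 5 < 8) must hold; in canonical form it is (¬(buf[s] ≤ 1)) ∧ k + s > 3*buf[b] + w - 5 ∧ 2*buf[2] < 3.
Before buf[0] := u + k - 3: (¬(store(buf, 0, k + u - 3)[s] ≤ 1)) ∧ k + s > 3*store(buf, 0, k + u - 3)[b] + w - 5 ∧ 2*buf[2] < 3
Before u := k + u - 8: (¬(store(buf, 0, 2*k + u - 11)[s] ≤ 1)) ∧ k + s > 3*store(buf, 0, 2*k + u - 11)[b] + w - 5 ∧ 2*buf[2] < 3
Before w := u + 2: (¬(store(buf, 0, 2*k + u - 11)[s] ≤ 1)) ∧ k + s > 3*store(buf, 0, 2*k + u - 11)[b] + u - 3 ∧ 2*buf[2] < 3
The weakest precondition is (¬(store(buf, 0, 2*k + u - 11)[s] ≤ 1)) ∧ k + s > 3*store(buf, 0, 2*k + u - 11)[b] + u - 3 ∧ 2*buf[2] < 3.
Check whether (¬(store(buf, 0, 2*k + u - 11)[s] ≤ 1)) ∧ k + s > 3*buf[-2] + u - 3 ∧ 2*buf[2] < 3 ∧ b = -1 implies it.
Countermodel: at the initial state b = -1, buf = {[-11182] = 6518, [-2] = -15521, [-1] = -3726, [0] = 3, [2] = -30152, elsewhere 3}, k = 1, s = -11182, u = 0, the precondition holds but the weakest precondition fails.
Answer: invalid


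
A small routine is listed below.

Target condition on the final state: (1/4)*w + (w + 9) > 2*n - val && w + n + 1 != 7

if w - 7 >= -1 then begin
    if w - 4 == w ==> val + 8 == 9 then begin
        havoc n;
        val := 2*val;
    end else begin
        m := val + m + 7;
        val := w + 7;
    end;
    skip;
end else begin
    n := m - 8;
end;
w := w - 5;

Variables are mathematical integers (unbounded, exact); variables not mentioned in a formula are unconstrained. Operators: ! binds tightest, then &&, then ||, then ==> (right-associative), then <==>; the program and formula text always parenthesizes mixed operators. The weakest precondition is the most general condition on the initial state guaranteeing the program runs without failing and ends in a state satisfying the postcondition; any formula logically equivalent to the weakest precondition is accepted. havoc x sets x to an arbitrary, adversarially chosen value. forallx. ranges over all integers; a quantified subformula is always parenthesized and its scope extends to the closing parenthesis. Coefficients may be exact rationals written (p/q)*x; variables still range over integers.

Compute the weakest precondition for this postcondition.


Working backward. After the program, the postcondition (1/4)*w + (w + 9) > 2*n - val && w + n + 1 != 7 must hold; in canonical form it is val + (5/4)*w > 2*n - 9 && n + w != 6.
Before w := w - 5: val + (5/4)*w > 2*n - 11/4 && n + w != 11
Then branch requires forall n_1. (2*val + (5/4)*w > 2*n_1 - 11/4 && n_1 + w != 11); else branch requires val + (5/4)*w > 2*m - 75/4 && m + w != 19.
Before the if: (w >= 6 ==> (forall n_1. (2*val + (5/4)*w > 2*n_1 - 11/4 && n_1 + w != 11))) && ((!(w >= 6)) ==> (val + (5/4)*w > 2*m - 75/4 && m + w != 19))
Answer: WP = (w >= 6 ==> (forall n_1. (2*val + (5/4)*w > 2*n_1 - 11/4 && n_1 + w != 11))) && ((!(w >= 6)) ==> (val + (5/4)*w > 2*m - 75/4 && m + w != 19))


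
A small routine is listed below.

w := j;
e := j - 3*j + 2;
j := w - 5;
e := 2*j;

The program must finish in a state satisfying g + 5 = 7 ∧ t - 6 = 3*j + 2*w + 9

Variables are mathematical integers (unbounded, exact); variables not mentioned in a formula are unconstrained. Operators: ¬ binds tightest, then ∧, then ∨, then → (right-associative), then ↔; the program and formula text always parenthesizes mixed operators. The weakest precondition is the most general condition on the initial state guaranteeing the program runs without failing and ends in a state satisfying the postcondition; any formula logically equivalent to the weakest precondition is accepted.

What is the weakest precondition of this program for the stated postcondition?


Working backward. After the program, the postcondition g + 5 = 7 ∧ t - 6 = 3*j + 2*w + 9 must hold; in canonical form it is g = 2 ∧ t = 3*j + 2*w + 15.
Before e := 2*j: g = 2 ∧ t = 3*j + 2*w + 15
Before j := w - 5: g = 2 ∧ t = 5*w
Before e := j - 3*j + 2: g = 2 ∧ t = 5*w
Before w := j: g = 2 ∧ t = 5*j
Answer: WP = g = 2 ∧ t = 5*j


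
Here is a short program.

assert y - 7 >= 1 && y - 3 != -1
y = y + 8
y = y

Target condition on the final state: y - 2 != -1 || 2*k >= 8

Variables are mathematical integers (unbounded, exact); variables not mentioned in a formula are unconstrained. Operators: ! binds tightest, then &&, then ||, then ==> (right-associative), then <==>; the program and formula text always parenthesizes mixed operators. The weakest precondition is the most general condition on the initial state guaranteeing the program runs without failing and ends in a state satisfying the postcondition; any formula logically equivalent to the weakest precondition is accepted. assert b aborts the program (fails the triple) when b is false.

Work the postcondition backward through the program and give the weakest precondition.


Working backward. After the program, the postcondition y - 2 != -1 || 2*k >= 8 must hold; in canonical form it is y != 1 || 2*k >= 8.
Before y := y: y != 1 || 2*k >= 8
Before y := y + 8: y != -7 || 2*k >= 8
Before assert y - 7 >= 1 && y - 3 != -1: y >= 8 && y != 2 && (y != -7 || 2*k >= 8)
Answer: WP = y >= 8 && y != 2 && (y != -7 || 2*k >= 8)


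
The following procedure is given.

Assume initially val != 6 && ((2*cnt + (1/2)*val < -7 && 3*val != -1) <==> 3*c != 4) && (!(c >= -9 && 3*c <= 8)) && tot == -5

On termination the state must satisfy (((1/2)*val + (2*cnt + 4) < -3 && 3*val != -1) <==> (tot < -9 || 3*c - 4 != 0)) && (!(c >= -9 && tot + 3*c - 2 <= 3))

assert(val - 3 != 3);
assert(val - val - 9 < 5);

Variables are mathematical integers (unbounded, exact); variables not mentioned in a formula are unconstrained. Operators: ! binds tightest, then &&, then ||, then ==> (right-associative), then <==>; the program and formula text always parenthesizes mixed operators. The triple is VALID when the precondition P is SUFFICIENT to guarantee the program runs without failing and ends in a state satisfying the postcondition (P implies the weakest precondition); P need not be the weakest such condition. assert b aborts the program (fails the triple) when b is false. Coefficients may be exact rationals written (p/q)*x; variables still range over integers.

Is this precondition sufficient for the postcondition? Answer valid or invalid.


Working backward. After the program, the postcondition (((1/2)*val + (2*cnt + 4) < -3 && 3*val != -1) <==> (tot < -9 || 3*c - 4 != 0)) && (!(c >= -9 && tot + 3*c - 2 <= 3)) must hold; in canonical form it is ((2*cnt + (1/2)*val < -7 && 3*val != -1) <==> (tot < -9 || 3*c != 4)) && (!(c >= -9 && 3*c + tot <= 5)).
Before assert val - val - 9 < 5: ((2*cnt + (1/2)*val < -7 && 3*val != -1) <==> (tot < -9 || 3*c != 4)) && (!(c >= -9 && 3*c + tot <= 5))
Before assert val - 3 != 3: val != 6 && ((2*cnt + (1/2)*val < -7 && 3*val != -1) <==> (tot < -9 || 3*c != 4)) && (!(c >= -9 && 3*c + tot <= 5))
The weakest precondition is val != 6 && ((2*cnt + (1/2)*val < -7 && 3*val != -1) <==> (tot < -9 || 3*c != 4)) && (!(c >= -9 && 3*c + tot <= 5)).
Check whether val != 6 && ((2*cnt + (1/2)*val < -7 && 3*val != -1) <==> 3*c != 4) && (!(c >= -9 && 3*c <= 8)) && tot == -5 implies it.
Countermodel: at the initial state c = 3, cnt = 0, tot = -5, val = -15, the precondition holds but the weakest precondition fails.
Answer: invalid


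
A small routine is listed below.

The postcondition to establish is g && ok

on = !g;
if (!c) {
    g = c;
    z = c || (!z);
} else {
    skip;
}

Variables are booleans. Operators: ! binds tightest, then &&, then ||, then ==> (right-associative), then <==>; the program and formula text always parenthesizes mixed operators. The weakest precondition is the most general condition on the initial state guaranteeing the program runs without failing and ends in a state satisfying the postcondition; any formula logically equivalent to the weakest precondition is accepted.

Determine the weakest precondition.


Working backward. After the program, g && ok must hold.
Then branch requires c && ok; else branch requires g && ok.
Before the if: ((!c) ==> (c && ok)) && (c ==> (g && ok))
Before on := !g: ((!c) ==> (c && ok)) && (c ==> (g && ok))
Answer: WP = ((!c) ==> (c && ok)) && (c ==> (g && ok))


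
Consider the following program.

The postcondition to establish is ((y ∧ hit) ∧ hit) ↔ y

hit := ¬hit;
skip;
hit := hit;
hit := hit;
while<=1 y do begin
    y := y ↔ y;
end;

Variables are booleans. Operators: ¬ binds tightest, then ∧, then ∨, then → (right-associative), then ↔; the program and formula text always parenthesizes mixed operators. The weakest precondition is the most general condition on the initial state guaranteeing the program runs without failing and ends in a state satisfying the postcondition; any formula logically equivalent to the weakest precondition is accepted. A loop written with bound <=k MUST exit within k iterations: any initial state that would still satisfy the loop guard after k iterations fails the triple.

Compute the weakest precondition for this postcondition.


Working backward. After the program, the postcondition ((y ∧ hit) ∧ hit) ↔ y must hold; in canonical form it is (y ∧ hit) ↔ y.
Before the loop (bound <=1), unroll the exhaustion recursion (WP_0 = exit-now case; WP_j = one more guarded iteration, up to j = 1):
  WP_0: (¬y) ∧ ((y ∧ hit) ↔ y)
  WP_1: (¬y) ∧ ((¬y) → ((y ∧ hit) ↔ y))
So before the loop: (¬y) ∧ ((¬y) → ((y ∧ hit) ↔ y))
Before hit := hit: (¬y) ∧ ((¬y) → ((y ∧ hit) ↔ y))
Before hit := hit: (¬y) ∧ ((¬y) → ((y ∧ hit) ↔ y))
Before skip: (¬y) ∧ ((¬y) → ((y ∧ hit) ↔ y))
Before hit := ¬hit: (¬y) ∧ ((¬y) → ((y ∧ (¬hit)) ↔ y))
Answer: WP = (¬y) ∧ ((¬y) → ((y ∧ (¬hit)) ↔ y))


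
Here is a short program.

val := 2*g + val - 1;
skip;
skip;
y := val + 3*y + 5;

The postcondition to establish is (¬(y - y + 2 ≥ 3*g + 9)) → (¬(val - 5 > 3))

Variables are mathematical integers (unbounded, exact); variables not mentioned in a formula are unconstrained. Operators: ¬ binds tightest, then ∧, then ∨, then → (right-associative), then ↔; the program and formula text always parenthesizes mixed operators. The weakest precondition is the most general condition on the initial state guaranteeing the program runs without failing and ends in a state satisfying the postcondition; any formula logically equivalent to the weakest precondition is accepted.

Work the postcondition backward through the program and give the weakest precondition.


Working backward. After the program, the postcondition (¬(y - y + 2 ≥ 3*g + 9)) → (¬(val - 5 > 3)) must hold; in canonical form it is (¬(3*g ≤ -7)) → (¬(val > 8)).
Before y := val + 3*y + 5: (¬(3*g ≤ -7)) → (¬(val > 8))
Before skip: (¬(3*g ≤ -7)) → (¬(val > 8))
Before skip: (¬(3*g ≤ -7)) → (¬(val > 8))
Before val := 2*g + val - 1: (¬(3*g ≤ -7)) → (¬(2*g + val > 9))
Answer: WP = (¬(3*g ≤ -7)) → (¬(2*g + val > 9))


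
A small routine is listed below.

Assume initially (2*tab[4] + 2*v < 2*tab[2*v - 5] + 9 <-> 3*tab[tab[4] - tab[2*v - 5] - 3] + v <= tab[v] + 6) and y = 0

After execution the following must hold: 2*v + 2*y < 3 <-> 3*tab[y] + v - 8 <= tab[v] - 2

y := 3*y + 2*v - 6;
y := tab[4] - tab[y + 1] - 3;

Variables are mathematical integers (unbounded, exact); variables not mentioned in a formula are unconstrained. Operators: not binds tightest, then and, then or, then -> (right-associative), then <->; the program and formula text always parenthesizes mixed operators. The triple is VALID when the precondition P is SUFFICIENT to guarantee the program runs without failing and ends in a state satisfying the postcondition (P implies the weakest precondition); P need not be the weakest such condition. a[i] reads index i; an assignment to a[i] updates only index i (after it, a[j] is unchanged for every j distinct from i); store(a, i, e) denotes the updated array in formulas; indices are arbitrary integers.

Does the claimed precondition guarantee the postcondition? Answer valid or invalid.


Working backward. After the program, the postcondition 2*v + 2*y < 3 <-> 3*tab[y] + v - 8 <= tab[v] - 2 must hold; in canonical form it is 2*v + 2*y < 3 <-> 3*tab[y] + v <= tab[v] + 6.
Before y := tab[4] - tab[y + 1] - 3: 2*tab[4] + 2*v < 2*tab[y + 1] + 9 <-> 3*tab[-tab[y + 1] + tab[4] - 3] + v <= tab[v] + 6
Before y := 3*y + 2*v - 6: 2*tab[4] + 2*v < 2*tab[2*v + 3*y - 5] + 9 <-> 3*tab[tab[4] - tab[2*v + 3*y - 5] - 3] + v <= tab[v] + 6
The weakest precondition is 2*tab[4] + 2*v < 2*tab[2*v + 3*y - 5] + 9 <-> 3*tab[tab[4] - tab[2*v + 3*y - 5] - 3] + v <= tab[v] + 6.
Check whether (2*tab[4] + 2*v < 2*tab[2*v - 5] + 9 <-> 3*tab[tab[4] - tab[2*v - 5] - 3] + v <= tab[v] + 6) and y = 0 implies it.
Every state satisfying the precondition satisfies the weakest precondition: the implication holds.
Answer: valid


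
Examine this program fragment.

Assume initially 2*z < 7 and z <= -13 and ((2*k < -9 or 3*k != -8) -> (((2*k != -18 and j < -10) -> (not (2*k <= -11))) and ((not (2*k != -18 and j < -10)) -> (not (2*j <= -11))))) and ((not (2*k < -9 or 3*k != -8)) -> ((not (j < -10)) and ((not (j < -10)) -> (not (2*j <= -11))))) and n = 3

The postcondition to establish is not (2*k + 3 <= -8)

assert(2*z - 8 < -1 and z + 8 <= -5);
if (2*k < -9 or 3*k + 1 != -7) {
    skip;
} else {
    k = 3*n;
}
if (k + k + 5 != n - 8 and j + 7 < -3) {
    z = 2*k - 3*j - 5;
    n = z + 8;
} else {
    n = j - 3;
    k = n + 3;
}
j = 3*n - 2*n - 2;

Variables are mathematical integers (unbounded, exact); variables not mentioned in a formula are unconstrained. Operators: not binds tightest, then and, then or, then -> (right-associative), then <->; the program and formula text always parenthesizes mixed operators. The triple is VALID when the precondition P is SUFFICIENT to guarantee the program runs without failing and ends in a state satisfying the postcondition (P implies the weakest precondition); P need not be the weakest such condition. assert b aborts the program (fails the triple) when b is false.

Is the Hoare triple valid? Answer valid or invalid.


Working backward. After the program, the postcondition not (2*k + 3 <= -8) must hold; in canonical form it is not (2*k <= -11).
Before j := 3*n - 2*n - 2: not (2*k <= -11)
Then branch requires not (2*k <= -11); else branch requires not (2*j <= -11).
Before the if: ((2*k != n - 13 and j < -10) -> (not (2*k <= -11))) and ((not (2*k != n - 13 and j < -10)) -> (not (2*j <= -11)))
Then branch requires ((2*k != n - 13 and j < -10) -> (not (2*k <= -11))) and ((not (2*k != n - 13 and j < -10)) -> (not (2*j <= -11))); else branch requires ((5*n != -13 and j < -10) -> (not (6*n <= -11))) and ((not (5*n != -13 and j < -10)) -> (not (2*j <= -11))).
Before the if: ((2*k < -9 or 3*k != -8) -> (((2*k != n - 13 and j < -10) -> (not (2*k <= -11))) and ((not (2*k != n - 13 and j < -10)) -> (not (2*j <= -11))))) and ((not (2*k < -9 or 3*k != -8)) -> (((5*n != -13 and j < -10) -> (not (6*n <= -11))) and ((not (5*n != -13 and j < -10)) -> (not (2*j <= -11)))))
Before assert 2*z - 8 < -1 and z + 8 <= -5: 2*z < 7 and z <= -13 and ((2*k < -9 or 3*k != -8) -> (((2*k != n - 13 and j < -10) -> (not (2*k <= -11))) and ((not (2*k != n - 13 and j < -10)) -> (not (2*j <= -11))))) and ((not (2*k < -9 or 3*k != -8)) -> (((5*n != -13 and j < -10) -> (not (6*n <= -11))) and ((not (5*n != -13 and j < -10)) -> (not (2*j <= -11)))))
The weakest precondition is 2*z < 7 and z <= -13 and ((2*k < -9 or 3*k != -8) -> (((2*k != n - 13 and j < -10) -> (not (2*k <= -11))) and ((not (2*k != n - 13 and j < -10)) -> (not (2*j <= -11))))) and ((not (2*k < -9 or 3*k != -8)) -> (((5*n != -13 and j < -10) -> (not (6*n <= -11))) and ((not (5*n != -13 and j < -10)) -> (not (2*j <= -11))))).
Check whether 2*z < 7 and z <= -13 and ((2*k < -9 or 3*k != -8) -> (((2*k != -18 and j < -10) -> (not (2*k <= -11))) and ((not (2*k != -18 and j < -10)) -> (not (2*j <= -11))))) and ((not (2*k < -9 or 3*k != -8)) -> ((not (j < -10)) and ((not (j < -10)) -> (not (2*j <= -11))))) and n = 3 implies it.
Countermodel: at the initial state j = -11, k = -5, n = 3, z = -13, the precondition holds but the weakest precondition fails.
Answer: invalid


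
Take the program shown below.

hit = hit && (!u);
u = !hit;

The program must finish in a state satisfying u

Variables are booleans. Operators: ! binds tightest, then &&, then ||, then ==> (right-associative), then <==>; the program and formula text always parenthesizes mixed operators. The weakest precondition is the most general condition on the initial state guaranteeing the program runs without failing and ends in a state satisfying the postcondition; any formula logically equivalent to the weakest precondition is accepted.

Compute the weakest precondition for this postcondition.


Working backward. After the program, u must hold.
Before u := !hit: !hit
Before hit := hit && (!u): !(hit && (!u))
Answer: WP = !(hit && (!u))


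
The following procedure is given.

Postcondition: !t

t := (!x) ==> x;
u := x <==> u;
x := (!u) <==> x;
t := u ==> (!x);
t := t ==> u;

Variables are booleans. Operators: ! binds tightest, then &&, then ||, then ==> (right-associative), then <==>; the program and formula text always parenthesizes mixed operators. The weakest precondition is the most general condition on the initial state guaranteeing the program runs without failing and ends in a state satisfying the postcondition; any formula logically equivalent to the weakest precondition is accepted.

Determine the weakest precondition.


Working backward. After the program, !t must hold.
Before t := t ==> u: !(t ==> u)
Before t := u ==> (!x): !((u ==> (!x)) ==> u)
Before x := (!u) <==> x: !((u ==> (!((!u) <==> x))) ==> u)
Before u := x <==> u: !(((x <==> u) ==> (!((!(x <==> u)) <==> x))) ==> (x <==> u))
Before t := (!x) ==> x: !(((x <==> u) ==> (!((!(x <==> u)) <==> x))) ==> (x <==> u))
Answer: WP = !(((x <==> u) ==> (!((!(x <==> u)) <==> x))) ==> (x <==> u))


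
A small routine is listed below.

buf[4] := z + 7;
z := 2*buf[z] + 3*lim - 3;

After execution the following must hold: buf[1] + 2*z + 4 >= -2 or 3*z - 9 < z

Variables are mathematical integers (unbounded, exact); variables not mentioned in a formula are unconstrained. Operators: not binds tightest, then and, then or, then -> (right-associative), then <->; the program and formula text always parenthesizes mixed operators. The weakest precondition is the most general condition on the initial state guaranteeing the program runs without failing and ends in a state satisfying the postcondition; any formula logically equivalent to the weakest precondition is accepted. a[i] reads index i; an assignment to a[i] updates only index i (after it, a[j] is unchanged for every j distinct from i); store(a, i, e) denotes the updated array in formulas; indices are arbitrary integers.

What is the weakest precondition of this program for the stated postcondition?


Working backward. After the program, the postcondition buf[1] + 2*z + 4 >= -2 or 3*z - 9 < z must hold; in canonical form it is buf[1] + 2*z >= -6 or 2*z < 9.
Before z := 2*buf[z] + 3*lim - 3: buf[1] + 4*buf[z] + 6*lim >= 0 or 4*buf[z] + 6*lim < 15
Before buf[4] := z + 7: buf[1] + 4*store(buf, 4, z + 7)[z] + 6*lim >= 0 or 4*store(buf, 4, z + 7)[z] + 6*lim < 15
Answer: WP = buf[1] + 4*store(buf, 4, z + 7)[z] + 6*lim >= 0 or 4*store(buf, 4, z + 7)[z] + 6*lim < 15


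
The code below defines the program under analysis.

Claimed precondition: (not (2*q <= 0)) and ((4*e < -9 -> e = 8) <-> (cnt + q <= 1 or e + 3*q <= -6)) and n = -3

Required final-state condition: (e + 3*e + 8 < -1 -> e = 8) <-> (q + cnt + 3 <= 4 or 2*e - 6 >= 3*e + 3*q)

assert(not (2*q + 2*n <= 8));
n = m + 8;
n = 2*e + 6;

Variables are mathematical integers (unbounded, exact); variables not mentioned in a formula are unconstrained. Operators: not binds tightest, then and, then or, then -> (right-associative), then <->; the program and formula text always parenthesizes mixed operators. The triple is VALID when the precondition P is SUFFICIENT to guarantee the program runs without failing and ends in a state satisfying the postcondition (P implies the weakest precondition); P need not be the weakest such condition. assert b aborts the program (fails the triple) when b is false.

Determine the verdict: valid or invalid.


Working backward. After the program, the postcondition (e + 3*e + 8 < -1 -> e = 8) <-> (q + cnt + 3 <= 4 or 2*e - 6 >= 3*e + 3*q) must hold; in canonical form it is (4*e < -9 -> e = 8) <-> (cnt + q <= 1 or e + 3*q <= -6).
Before n := 2*e + 6: (4*e < -9 -> e = 8) <-> (cnt + q <= 1 or e + 3*q <= -6)
Before n := m + 8: (4*e < -9 -> e = 8) <-> (cnt + q <= 1 or e + 3*q <= -6)
Before assert not (2*q + 2*n <= 8): (not (2*n + 2*q <= 8)) and ((4*e < -9 -> e = 8) <-> (cnt + q <= 1 or e + 3*q <= -6))
The weakest precondition is (not (2*n + 2*q <= 8)) and ((4*e < -9 -> e = 8) <-> (cnt + q <= 1 or e + 3*q <= -6)).
Check whether (not (2*q <= 0)) and ((4*e < -9 -> e = 8) <-> (cnt + q <= 1 or e + 3*q <= -6)) and n = -3 implies it.
Countermodel: at the initial state cnt = 1, e = -3, n = -3, q = 1, the precondition holds but the weakest precondition fails.
Answer: invalid


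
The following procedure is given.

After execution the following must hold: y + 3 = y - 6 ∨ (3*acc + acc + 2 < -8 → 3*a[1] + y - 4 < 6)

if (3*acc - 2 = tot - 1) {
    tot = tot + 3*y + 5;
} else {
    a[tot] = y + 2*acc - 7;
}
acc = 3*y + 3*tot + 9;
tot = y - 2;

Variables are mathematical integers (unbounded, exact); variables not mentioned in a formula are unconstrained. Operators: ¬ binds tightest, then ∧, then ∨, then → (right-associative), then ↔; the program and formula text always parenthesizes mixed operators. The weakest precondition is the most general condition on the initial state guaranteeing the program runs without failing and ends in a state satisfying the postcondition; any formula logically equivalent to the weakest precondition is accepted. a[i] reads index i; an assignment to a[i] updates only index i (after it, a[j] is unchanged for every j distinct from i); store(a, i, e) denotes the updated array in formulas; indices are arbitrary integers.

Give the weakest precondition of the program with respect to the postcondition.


Working backward. After the program, the postcondition y + 3 = y - 6 ∨ (3*acc + acc + 2 < -8 → 3*a[1] + y - 4 < 6) must hold; in canonical form it is 4*acc < -10 → 3*a[1] + y < 10.
Before tot := y - 2: 4*acc < -10 → 3*a[1] + y < 10
Before acc := 3*y + 3*tot + 9: 12*tot + 12*y < -46 → 3*a[1] + y < 10
Then branch requires 12*tot + 48*y < -106 → 3*a[1] + y < 10; else branch requires 12*tot + 12*y < -46 → 3*store(a, tot, 2*acc + y - 7)[1] + y < 10.
Before the if: (3*acc = tot + 1 → (12*tot + 48*y < -106 → 3*a[1] + y < 10)) ∧ ((¬(3*acc = tot + 1)) → (12*tot + 12*y < -46 → 3*store(a, tot, 2*acc + y - 7)[1] + y < 10))
Answer: WP = (3*acc = tot + 1 → (12*tot + 48*y < -106 → 3*a[1] + y < 10)) ∧ ((¬(3*acc = tot + 1)) → (12*tot + 12*y < -46 → 3*store(a, tot, 2*acc + y - 7)[1] + y < 10))


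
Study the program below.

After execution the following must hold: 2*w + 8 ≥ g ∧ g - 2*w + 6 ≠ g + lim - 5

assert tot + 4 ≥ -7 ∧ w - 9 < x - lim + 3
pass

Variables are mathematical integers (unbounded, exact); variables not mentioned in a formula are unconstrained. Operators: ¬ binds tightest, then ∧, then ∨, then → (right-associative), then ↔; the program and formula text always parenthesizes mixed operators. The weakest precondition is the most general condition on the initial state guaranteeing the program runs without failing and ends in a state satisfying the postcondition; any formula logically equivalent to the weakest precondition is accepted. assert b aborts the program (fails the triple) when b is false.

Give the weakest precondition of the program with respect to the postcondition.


Working backward. After the program, the postcondition 2*w + 8 ≥ g ∧ g - 2*w + 6 ≠ g + lim - 5 must hold; in canonical form it is 2*w ≥ g - 8 ∧ lim + 2*w ≠ 11.
Before skip: 2*w ≥ g - 8 ∧ lim + 2*w ≠ 11
Before assert tot + 4 ≥ -7 ∧ w - 9 < x - lim + 3: tot ≥ -11 ∧ lim + w < x + 12 ∧ 2*w ≥ g - 8 ∧ lim + 2*w ≠ 11
Answer: WP = tot ≥ -11 ∧ lim + w < x + 12 ∧ 2*w ≥ g - 8 ∧ lim + 2*w ≠ 11


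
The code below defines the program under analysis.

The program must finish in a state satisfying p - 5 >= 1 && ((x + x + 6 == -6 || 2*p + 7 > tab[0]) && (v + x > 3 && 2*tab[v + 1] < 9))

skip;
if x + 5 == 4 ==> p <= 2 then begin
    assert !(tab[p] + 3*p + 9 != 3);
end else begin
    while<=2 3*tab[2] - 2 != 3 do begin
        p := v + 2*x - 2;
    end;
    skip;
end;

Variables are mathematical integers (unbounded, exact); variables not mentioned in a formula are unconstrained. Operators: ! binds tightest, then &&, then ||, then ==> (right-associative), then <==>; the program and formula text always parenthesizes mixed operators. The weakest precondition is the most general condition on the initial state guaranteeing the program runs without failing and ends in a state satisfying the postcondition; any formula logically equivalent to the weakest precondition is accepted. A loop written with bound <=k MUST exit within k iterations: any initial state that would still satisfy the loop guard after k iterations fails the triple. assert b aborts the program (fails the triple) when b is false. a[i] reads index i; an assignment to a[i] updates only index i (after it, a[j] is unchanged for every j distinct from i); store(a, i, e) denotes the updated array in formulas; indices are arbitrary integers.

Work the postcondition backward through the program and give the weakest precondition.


Working backward. After the program, the postcondition p - 5 >= 1 && ((x + x + 6 == -6 || 2*p + 7 > tab[0]) && (v + x > 3 && 2*tab[v + 1] < 9)) must hold; in canonical form it is p >= 6 && (2*x == -12 || 2*p > tab[0] - 7) && v + x > 3 && 2*tab[v + 1] < 9.
Then branch requires (!(tab[p] + 3*p != -6)) && p >= 6 && (2*x == -12 || 2*p > tab[0] - 7) && v + x > 3 && 2*tab[v + 1] < 9; else branch requires (3*tab[2] != 5 ==> ((3*tab[2] != 5 ==> ((!(3*tab[2] != 5)) && v + 2*x >= 8 && (2*x == -12 || 2*v + 4*x > tab[0] - 3) && v + x > 3 && 2*tab[v + 1] < 9)) && ((!(3*tab[2] != 5)) ==> (v + 2*x >= 8 && (2*x == -12 || 2*v + 4*x > tab[0] - 3) && v + x > 3 && 2*tab[v + 1] < 9)))) && ((!(3*tab[2] != 5)) ==> (p >= 6 && (2*x == -12 || 2*p > tab[0] - 7) && v + x > 3 && 2*tab[v + 1] < 9)).
Before the if: ((x == -1 ==> p <= 2) ==> ((!(tab[p] + 3*p != -6)) && p >= 6 && (2*x == -12 || 2*p > tab[0] - 7) && v + x > 3 && 2*tab[v + 1] < 9)) && ((!(x == -1 ==> p <= 2)) ==> ((3*tab[2] != 5 ==> ((3*tab[2] != 5 ==> ((!(3*tab[2] != 5)) && v + 2*x >= 8 && (2*x == -12 || 2*v + 4*x > tab[0] - 3) && v + x > 3 && 2*tab[v + 1] < 9)) && ((!(3*tab[2] != 5)) ==> (v + 2*x >= 8 && (2*x == -12 || 2*v + 4*x > tab[0] - 3) && v + x > 3 && 2*tab[v + 1] < 9)))) && ((!(3*tab[2] != 5)) ==> (p >= 6 && (2*x == -12 || 2*p > tab[0] - 7) && v + x > 3 && 2*tab[v + 1] < 9))))
Before skip: ((x == -1 ==> p <= 2) ==> ((!(tab[p] + 3*p != -6)) && p >= 6 && (2*x == -12 || 2*p > tab[0] - 7) && v + x > 3 && 2*tab[v + 1] < 9)) && ((!(x == -1 ==> p <= 2)) ==> ((3*tab[2] != 5 ==> ((3*tab[2] != 5 ==> ((!(3*tab[2] != 5)) && v + 2*x >= 8 && (2*x == -12 || 2*v + 4*x > tab[0] - 3) && v + x > 3 && 2*tab[v + 1] < 9)) && ((!(3*tab[2] != 5)) ==> (v + 2*x >= 8 && (2*x == -12 || 2*v + 4*x > tab[0] - 3) && v + x > 3 && 2*tab[v + 1] < 9)))) && ((!(3*tab[2] != 5)) ==> (p >= 6 && (2*x == -12 || 2*p > tab[0] - 7) && v + x > 3 && 2*tab[v + 1] < 9))))
Answer: WP = ((x == -1 ==> p <= 2) ==> ((!(tab[p] + 3*p != -6)) && p >= 6 && (2*x == -12 || 2*p > tab[0] - 7) && v + x > 3 && 2*tab[v + 1] < 9)) && ((!(x == -1 ==> p <= 2)) ==> ((3*tab[2] != 5 ==> ((3*tab[2] != 5 ==> ((!(3*tab[2] != 5)) && v + 2*x >= 8 && (2*x == -12 || 2*v + 4*x > tab[0] - 3) && v + x > 3 && 2*tab[v + 1] < 9)) && ((!(3*tab[2] != 5)) ==> (v + 2*x >= 8 && (2*x == -12 || 2*v + 4*x > tab[0] - 3) && v + x > 3 && 2*tab[v + 1] < 9)))) && ((!(3*tab[2] != 5)) ==> (p >= 6 && (2*x == -12 || 2*p > tab[0] - 7) && v + x > 3 && 2*tab[v + 1] < 9))))


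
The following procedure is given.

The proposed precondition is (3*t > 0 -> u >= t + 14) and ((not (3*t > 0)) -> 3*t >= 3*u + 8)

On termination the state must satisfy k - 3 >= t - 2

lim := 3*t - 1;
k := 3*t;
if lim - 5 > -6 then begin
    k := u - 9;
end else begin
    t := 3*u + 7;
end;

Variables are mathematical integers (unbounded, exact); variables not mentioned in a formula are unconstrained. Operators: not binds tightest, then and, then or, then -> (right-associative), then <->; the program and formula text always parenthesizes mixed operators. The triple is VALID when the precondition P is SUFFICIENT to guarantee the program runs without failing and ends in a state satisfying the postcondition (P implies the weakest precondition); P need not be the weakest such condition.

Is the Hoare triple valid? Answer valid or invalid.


Working backward. After the program, the postcondition k - 3 >= t - 2 must hold; in canonical form it is k >= t + 1.
Then branch requires u >= t + 10; else branch requires k >= 3*u + 8.
Before the if: (lim > -1 -> u >= t + 10) and ((not (lim > -1)) -> k >= 3*u + 8)
Before k := 3*t: (lim > -1 -> u >= t + 10) and ((not (lim > -1)) -> 3*t >= 3*u + 8)
Before lim := 3*t - 1: (3*t > 0 -> u >= t + 10) and ((not (3*t > 0)) -> 3*t >= 3*u + 8)
The weakest precondition is (3*t > 0 -> u >= t + 10) and ((not (3*t > 0)) -> 3*t >= 3*u + 8).
Check whether (3*t > 0 -> u >= t + 14) and ((not (3*t > 0)) -> 3*t >= 3*u + 8) implies it.
Every state satisfying the precondition satisfies the weakest precondition: the implication holds.
Answer: valid


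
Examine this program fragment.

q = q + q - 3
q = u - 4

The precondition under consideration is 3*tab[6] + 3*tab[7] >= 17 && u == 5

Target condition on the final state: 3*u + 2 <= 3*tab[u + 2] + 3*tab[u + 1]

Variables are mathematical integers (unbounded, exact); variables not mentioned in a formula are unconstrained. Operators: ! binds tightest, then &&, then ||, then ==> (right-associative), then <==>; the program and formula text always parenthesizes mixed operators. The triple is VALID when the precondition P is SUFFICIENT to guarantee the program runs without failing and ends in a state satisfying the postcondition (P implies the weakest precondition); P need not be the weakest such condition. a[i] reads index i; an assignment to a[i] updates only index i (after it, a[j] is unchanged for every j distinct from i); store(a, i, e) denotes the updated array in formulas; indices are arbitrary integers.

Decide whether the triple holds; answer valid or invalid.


Working backward. After the program, the postcondition 3*u + 2 <= 3*tab[u + 2] + 3*tab[u + 1] must hold; in canonical form it is 3*u <= 3*tab[u + 1] + 3*tab[u + 2] - 2.
Before q := u - 4: 3*u <= 3*tab[u + 1] + 3*tab[u + 2] - 2
Before q := q + q - 3: 3*u <= 3*tab[u + 1] + 3*tab[u + 2] - 2
The weakest precondition is 3*u <= 3*tab[u + 1] + 3*tab[u + 2] - 2.
Check whether 3*tab[6] + 3*tab[7] >= 17 && u == 5 implies it.
Every state satisfying the precondition satisfies the weakest precondition: the implication holds.
Answer: valid


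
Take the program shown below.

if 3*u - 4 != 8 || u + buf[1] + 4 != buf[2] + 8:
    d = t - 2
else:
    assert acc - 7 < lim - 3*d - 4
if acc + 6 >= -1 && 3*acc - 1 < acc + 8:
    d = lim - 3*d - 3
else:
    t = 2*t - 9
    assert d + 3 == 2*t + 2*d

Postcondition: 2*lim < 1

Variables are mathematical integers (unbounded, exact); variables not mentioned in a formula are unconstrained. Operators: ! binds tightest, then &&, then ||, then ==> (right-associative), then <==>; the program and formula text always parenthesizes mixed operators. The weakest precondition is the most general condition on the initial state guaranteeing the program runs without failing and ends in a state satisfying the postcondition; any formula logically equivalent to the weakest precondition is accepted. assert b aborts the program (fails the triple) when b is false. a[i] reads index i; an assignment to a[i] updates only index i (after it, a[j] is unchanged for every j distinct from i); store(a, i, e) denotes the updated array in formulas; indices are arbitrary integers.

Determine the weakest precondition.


Working backward. After the program, 2*lim < 1 must hold.
Then branch requires 2*lim < 1; else branch requires d + 4*t == 21 && 2*lim < 1.
Before the if: ((acc >= -7 && 2*acc < 9) ==> 2*lim < 1) && ((!(acc >= -7 && 2*acc < 9)) ==> (d + 4*t == 21 && 2*lim < 1))
Then branch requires ((acc >= -7 && 2*acc < 9) ==> 2*lim < 1) && ((!(acc >= -7 && 2*acc < 9)) ==> (5*t == 23 && 2*lim < 1)); else branch requires acc + 3*d < lim + 3 && ((acc >= -7 && 2*acc < 9) ==> 2*lim < 1) && ((!(acc >= -7 && 2*acc < 9)) ==> (d + 4*t == 21 && 2*lim < 1)).
Before the if: ((3*u != 12 || buf[1] + u != buf[2] + 4) ==> (((acc >= -7 && 2*acc < 9) ==> 2*lim < 1) && ((!(acc >= -7 && 2*acc < 9)) ==> (5*t == 23 && 2*lim < 1)))) && ((!(3*u != 12 || buf[1] + u != buf[2] + 4)) ==> (acc + 3*d < lim + 3 && ((acc >= -7 && 2*acc < 9) ==> 2*lim < 1) && ((!(acc >= -7 && 2*acc < 9)) ==> (d + 4*t == 21 && 2*lim < 1))))
Answer: WP = ((3*u != 12 || buf[1] + u != buf[2] + 4) ==> (((acc >= -7 && 2*acc < 9) ==> 2*lim < 1) && ((!(acc >= -7 && 2*acc < 9)) ==> (5*t == 23 && 2*lim < 1)))) && ((!(3*u != 12 || buf[1] + u != buf[2] + 4)) ==> (acc + 3*d < lim + 3 && ((acc >= -7 && 2*acc < 9) ==> 2*lim < 1) && ((!(acc >= -7 && 2*acc < 9)) ==> (d + 4*t == 21 && 2*lim < 1))))
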